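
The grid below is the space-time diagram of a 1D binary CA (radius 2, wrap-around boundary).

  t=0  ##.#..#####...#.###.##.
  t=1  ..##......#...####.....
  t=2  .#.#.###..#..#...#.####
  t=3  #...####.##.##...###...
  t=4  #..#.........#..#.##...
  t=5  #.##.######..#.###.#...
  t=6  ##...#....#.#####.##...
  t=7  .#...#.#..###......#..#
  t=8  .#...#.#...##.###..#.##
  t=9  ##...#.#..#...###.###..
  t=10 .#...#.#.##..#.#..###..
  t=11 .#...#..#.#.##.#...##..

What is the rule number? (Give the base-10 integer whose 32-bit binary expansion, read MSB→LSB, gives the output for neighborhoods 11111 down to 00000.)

345331769

  nb #####: next=.  (t=0,i=8, bit31=0)
  nb ####.: next=.  (t=0,i=9, bit30=0)
  nb ###.#: next=.  (t=0,i=18, bit29=0)
  nb ###..: next=#  (t=0,i=10, bit28=1)
  nb ##.##: next=.  (t=0,i=19, bit27=0)
  nb ##.#.: next=#  (t=0,i=2, bit26=1)
  nb ##..#: next=.  (t=2,i=8, bit25=0)
  nb ##...: next=.  (t=0,i=11, bit24=0)
  nb #.###: next=#  (t=0,i=16, bit23=1)
  nb #.##.: next=.  (t=0,i=0, bit22=0)
  nb #.#.#: next=.  (t=2,i=1, bit21=0)
  nb #.#..: next=#  (t=0,i=3, bit20=1)
  nb #..##: next=.  (t=0,i=5, bit19=0)
  nb #..#.: next=#  (t=2,i=9, bit18=1)
  nb #...#: next=.  (t=0,i=12, bit17=0)
  nb #....: next=#  (t=1,i=5, bit16=1)
  nb .####: next=.  (t=0,i=7, bit15=0)
  nb .###.: next=#  (t=0,i=17, bit14=1)
  nb .##.#: next=.  (t=0,i=1, bit13=0)
  nb .##..: next=#  (t=1,i=3, bit12=1)
  nb .#.##: next=#  (t=0,i=15, bit11=1)
  nb .#.#.: next=.  (t=2,i=2, bit10=0)
  nb .#..#: next=.  (t=0,i=4, bit9=0)
  nb .#...: next=.  (t=1,i=11, bit8=0)
  nb ..###: next=.  (t=0,i=6, bit7=0)
  nb ..##.: next=.  (t=1,i=2, bit6=0)
  nb ..#.#: next=#  (t=0,i=14, bit5=1)
  nb ..#..: next=#  (t=1,i=10, bit4=1)
  nb ...##: next=#  (t=1,i=1, bit3=1)
  nb ...#.: next=.  (t=0,i=13, bit2=0)
  nb ....#: next=.  (t=1,i=0, bit1=0)
  nb .....: next=#  (t=1,i=6, bit0=1)
  bits 00010100100101010101100000111001 = 345331769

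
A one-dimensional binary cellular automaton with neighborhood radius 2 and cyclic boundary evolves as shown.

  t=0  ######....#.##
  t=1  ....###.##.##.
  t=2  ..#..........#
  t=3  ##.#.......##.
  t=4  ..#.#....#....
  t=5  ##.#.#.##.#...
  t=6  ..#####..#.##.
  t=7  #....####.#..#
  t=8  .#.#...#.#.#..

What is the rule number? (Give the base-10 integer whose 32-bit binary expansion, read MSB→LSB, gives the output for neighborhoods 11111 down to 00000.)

  ##### -> .   bit 31 = 0  t=0,i=0
  ####. -> #   bit 30 = 1  t=0,i=4
  ###.# -> .   bit 29 = 0  t=1,i=6
  ###.. -> #   bit 28 = 1  t=0,i=5
  ##.## -> .   bit 27 = 0  t=1,i=7
  ##.#. -> #   bit 26 = 1  t=3,i=2
  ##..# -> #   bit 25 = 1  t=6,i=7
  ##... -> #   bit 24 = 1  t=0,i=6
  #.### -> #   bit 23 = 1  t=0,i=12
  #.##. -> .   bit 22 = 0  t=1,i=8
  #.#.# -> #   bit 21 = 1  t=5,i=3
  #.#.. -> .   bit 20 = 0  t=3,i=3
  #..## -> .   bit 19 = 0  t=7,i=12
  #..#. -> #   bit 18 = 1  t=2,i=1
  #...# -> #   bit 17 = 1  t=5,i=12
  #.... -> .   bit 16 = 0  t=0,i=7
  .#### -> .   bit 15 = 0  t=0,i=13
  .###. -> .   bit 14 = 0  t=1,i=5
  .##.# -> .   bit 13 = 0  t=1,i=9
  .##.. -> .   bit 12 = 0  t=1,i=12
  .#.## -> #   bit 11 = 1  t=0,i=11
  .#.#. -> #   bit 10 = 1  t=4,i=3
  .#..# -> #   bit 9 = 1  t=2,i=0
  .#... -> #   bit 8 = 1  t=2,i=3
  ..### -> .   bit 7 = 0  t=1,i=4
  ..##. -> .   bit 6 = 0  t=3,i=11
  ..#.# -> .   bit 5 = 0  t=0,i=10
  ..#.. -> .   bit 4 = 0  t=2,i=2
  ...## -> .   bit 3 = 0  t=1,i=3
  ...#. -> #   bit 2 = 1  t=0,i=9
  ....# -> #   bit 1 = 1  t=0,i=8
  ..... -> .   bit 0 = 0  t=1,i=1
  bits 01010111101001100000111100000110 = 1470500614

1470500614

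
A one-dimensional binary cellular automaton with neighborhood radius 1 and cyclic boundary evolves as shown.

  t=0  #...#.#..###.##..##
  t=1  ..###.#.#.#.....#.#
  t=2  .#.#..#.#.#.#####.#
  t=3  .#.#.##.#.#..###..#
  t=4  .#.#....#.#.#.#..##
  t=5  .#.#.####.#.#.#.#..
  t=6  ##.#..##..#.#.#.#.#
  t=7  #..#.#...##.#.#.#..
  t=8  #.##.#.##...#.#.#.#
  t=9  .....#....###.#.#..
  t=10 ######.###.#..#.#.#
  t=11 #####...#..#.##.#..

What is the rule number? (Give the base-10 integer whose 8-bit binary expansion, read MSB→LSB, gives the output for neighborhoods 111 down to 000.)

135

  [7] ### => #  t=0,i=10
  [6] ##. => .  t=0,i=0
  [5] #.# => .  t=0,i=5
  [4] #.. => .  t=0,i=1
  [3] .## => .  t=0,i=9
  [2] .#. => #  t=0,i=4
  [1] ..# => #  t=0,i=3
  [0] ... => #  t=0,i=2
  bits 10000111 = 135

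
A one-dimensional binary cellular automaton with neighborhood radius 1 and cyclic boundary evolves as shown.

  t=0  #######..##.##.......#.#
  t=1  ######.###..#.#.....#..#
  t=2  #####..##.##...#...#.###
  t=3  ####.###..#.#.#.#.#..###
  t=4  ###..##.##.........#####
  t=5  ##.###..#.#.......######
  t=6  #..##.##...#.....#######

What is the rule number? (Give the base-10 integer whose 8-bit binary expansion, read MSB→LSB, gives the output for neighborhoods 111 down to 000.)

  ### -> #   bit 7 = 1  t=0,i=0
  ##. -> .   bit 6 = 0  t=0,i=6
  #.# -> .   bit 5 = 0  t=0,i=11
  #.. -> #   bit 4 = 1  t=0,i=7
  .## -> #   bit 3 = 1  t=0,i=9
  .#. -> .   bit 2 = 0  t=0,i=21
  ..# -> #   bit 1 = 1  t=0,i=8
  ... -> .   bit 0 = 0  t=0,i=15
  bits 10011010 = 154

154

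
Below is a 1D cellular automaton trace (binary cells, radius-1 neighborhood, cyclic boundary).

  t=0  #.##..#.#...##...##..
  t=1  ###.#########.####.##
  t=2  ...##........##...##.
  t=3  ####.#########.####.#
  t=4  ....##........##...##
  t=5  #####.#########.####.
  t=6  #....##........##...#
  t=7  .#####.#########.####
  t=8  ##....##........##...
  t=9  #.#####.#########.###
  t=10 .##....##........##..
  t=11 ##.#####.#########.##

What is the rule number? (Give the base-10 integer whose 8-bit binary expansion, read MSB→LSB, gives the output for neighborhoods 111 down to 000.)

63

  ###|.  b7=0 t=1,i=0
  ##.|.  b6=0 t=0,i=3
  #.#|#  b5=1 t=0,i=1
  #..|#  b4=1 t=0,i=4
  .##|#  b3=1 t=0,i=2
  .#.|#  b2=1 t=0,i=0
  ..#|#  b1=1 t=0,i=5
  ...|#  b0=1 t=0,i=10
  bits 00111111 = 63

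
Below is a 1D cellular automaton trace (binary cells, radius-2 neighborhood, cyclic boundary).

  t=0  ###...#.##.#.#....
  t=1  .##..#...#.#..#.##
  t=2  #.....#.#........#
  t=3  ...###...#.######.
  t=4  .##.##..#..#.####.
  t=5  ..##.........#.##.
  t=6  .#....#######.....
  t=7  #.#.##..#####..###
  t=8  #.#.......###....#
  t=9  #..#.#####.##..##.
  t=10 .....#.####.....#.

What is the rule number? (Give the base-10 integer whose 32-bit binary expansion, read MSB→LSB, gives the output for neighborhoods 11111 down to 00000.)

4171260175

  [31] ##### => #  t=3,i=13
  [30] ####. => #  t=3,i=15
  [29] ###.# => #  t=7,i=0
  [28] ###.. => #  t=0,i=2
  [27] ##.## => #  t=1,i=0
  [26] ##.#. => .  t=0,i=10
  [25] ##..# => .  t=1,i=3
  [24] ##... => .  t=0,i=3
  [23] #.### => #  t=3,i=11
  [22] #.##. => .  t=0,i=8
  [21] #.#.# => #  t=0,i=11
  [20] #.#.. => .  t=0,i=13
  [19] #..## => .  t=4,i=0
  [18] #..#. => .  t=1,i=4
  [17] #...# => .  t=0,i=4
  [16] #.... => .  t=0,i=15
  [15] .#### => .  t=3,i=12
  [14] .###. => #  t=0,i=1
  [13] .##.# => #  t=0,i=9
  [12] .##.. => .  t=1,i=2
  [11] .#.## => .  t=0,i=7
  [10] .#.#. => .  t=0,i=12
  [9] .#..# => .  t=1,i=12
  [8] .#... => #  t=0,i=14
  [7] ..### => .  t=0,i=0
  [6] ..##. => .  t=2,i=17
  [5] ..#.# => .  t=0,i=6
  [4] ..#.. => .  t=1,i=5
  [3] ...## => #  t=0,i=17
  [2] ...#. => #  t=0,i=5
  [1] ....# => #  t=0,i=16
  [0] ..... => #  t=2,i=3
  bits 11111000101000000110000100001111 = 4171260175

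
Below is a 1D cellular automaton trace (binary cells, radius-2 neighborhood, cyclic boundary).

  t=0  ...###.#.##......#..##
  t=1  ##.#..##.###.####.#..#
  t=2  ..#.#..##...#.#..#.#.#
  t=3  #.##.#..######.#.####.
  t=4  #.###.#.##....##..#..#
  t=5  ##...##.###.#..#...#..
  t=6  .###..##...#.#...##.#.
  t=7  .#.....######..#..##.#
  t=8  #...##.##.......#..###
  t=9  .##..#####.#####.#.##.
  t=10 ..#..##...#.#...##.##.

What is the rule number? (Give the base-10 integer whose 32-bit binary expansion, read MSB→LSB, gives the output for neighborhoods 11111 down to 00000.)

224573095

  nb #####: next=.  (t=3,i=10, bit31=0)
  nb ####.: next=.  (t=1,i=15, bit30=0)
  nb ###.#: next=.  (t=0,i=5, bit29=0)
  nb ###..: next=.  (t=6,i=3, bit28=0)
  nb ##.##: next=#  (t=1,i=8, bit27=1)
  nb ##.#.: next=#  (t=0,i=6, bit26=1)
  nb ##..#: next=.  (t=4,i=16, bit25=0)
  nb ##...: next=#  (t=0,i=0, bit24=1)
  nb #.###: next=.  (t=1,i=9, bit23=0)
  nb #.##.: next=#  (t=0,i=9, bit22=1)
  nb #.#.#: next=#  (t=0,i=7, bit21=1)
  nb #.#..: next=.  (t=1,i=3, bit20=0)
  nb #..##: next=.  (t=0,i=19, bit19=0)
  nb #..#.: next=.  (t=2,i=1, bit18=0)
  nb #...#: next=#  (t=0,i=1, bit17=1)
  nb #....: next=.  (t=0,i=12, bit16=0)
  nb .####: next=#  (t=1,i=14, bit15=1)
  nb .###.: next=.  (t=0,i=4, bit14=0)
  nb .##.#: next=#  (t=1,i=7, bit13=1)
  nb .##..: next=#  (t=0,i=10, bit12=1)
  nb .#.##: next=.  (t=0,i=8, bit11=0)
  nb .#.#.: next=#  (t=2,i=3, bit10=1)
  nb .#..#: next=#  (t=0,i=18, bit9=1)
  nb .#...: next=.  (t=5,i=16, bit8=0)
  nb ..###: next=#  (t=0,i=3, bit7=1)
  nb ..##.: next=.  (t=0,i=20, bit6=0)
  nb ..#.#: next=#  (t=2,i=2, bit5=1)
  nb ..#..: next=.  (t=0,i=17, bit4=0)
  nb ...##: next=.  (t=0,i=2, bit3=0)
  nb ...#.: next=#  (t=0,i=16, bit2=1)
  nb ....#: next=#  (t=0,i=15, bit1=1)
  nb .....: next=#  (t=0,i=13, bit0=1)
  bits 00001101011000101011011010100111 = 224573095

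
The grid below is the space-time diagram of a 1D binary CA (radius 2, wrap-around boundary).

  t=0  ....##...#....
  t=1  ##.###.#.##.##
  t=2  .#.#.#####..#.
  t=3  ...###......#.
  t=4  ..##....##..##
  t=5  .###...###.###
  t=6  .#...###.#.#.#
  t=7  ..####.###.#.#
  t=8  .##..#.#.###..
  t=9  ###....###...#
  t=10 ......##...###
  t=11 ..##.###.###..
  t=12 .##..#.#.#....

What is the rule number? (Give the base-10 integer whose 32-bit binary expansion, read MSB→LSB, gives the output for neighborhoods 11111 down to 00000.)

619321817

  #####|.  b31=0 t=2,i=7
  ####.|.  b30=0 t=1,i=0
  ###.#|#  b29=1 t=1,i=1
  ###..|.  b28=0 t=2,i=9
  ##.##|.  b27=0 t=1,i=2
  ##.#.|#  b26=1 t=1,i=6
  ##..#|.  b25=0 t=2,i=10
  ##...|.  b24=0 t=0,i=6
  #.###|#  b23=1 t=1,i=3
  #.##.|#  b22=1 t=1,i=9
  #.#.#|#  b21=1 t=1,i=7
  #.#..|.  b20=0 t=6,i=1
  #..##|#  b19=1 t=4,i=1
  #..#.|.  b18=0 t=2,i=0
  #...#|#  b17=1 t=0,i=7
  #....|.  b16=0 t=0,i=11
  .####|.  b15=0 t=1,i=13
  .###.|.  b14=0 t=1,i=4
  .##.#|.  b13=0 t=1,i=10
  .##..|#  b12=1 t=0,i=5
  .#.##|#  b11=1 t=1,i=8
  .#.#.|.  b10=0 t=2,i=2
  .#..#|.  b9=0 t=2,i=13
  .#...|#  b8=1 t=0,i=10
  ..###|#  b7=1 t=3,i=3
  ..##.|#  b6=1 t=0,i=4
  ..#.#|.  b5=0 t=2,i=1
  ..#..|#  b4=1 t=0,i=9
  ...##|#  b3=1 t=0,i=3
  ...#.|.  b2=0 t=0,i=8
  ....#|.  b1=0 t=0,i=2
  .....|#  b0=1 t=0,i=0
  bits 00100100111010100001100111011001 = 619321817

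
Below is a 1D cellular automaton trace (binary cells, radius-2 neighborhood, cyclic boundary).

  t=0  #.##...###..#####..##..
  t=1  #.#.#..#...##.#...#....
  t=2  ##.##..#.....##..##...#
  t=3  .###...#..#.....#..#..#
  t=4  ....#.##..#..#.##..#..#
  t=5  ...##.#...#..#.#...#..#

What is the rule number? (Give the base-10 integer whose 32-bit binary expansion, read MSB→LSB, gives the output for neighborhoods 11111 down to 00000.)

  ##### -> #   bit 31 = 1  t=0,i=14
  ####. -> .   bit 30 = 0  t=0,i=15
  ###.# -> #   bit 29 = 1  t=2,i=1
  ###.. -> .   bit 28 = 0  t=0,i=9
  ##.## -> #   bit 27 = 1  t=2,i=2
  ##.#. -> #   bit 26 = 1  t=1,i=13
  ##..# -> .   bit 25 = 0  t=0,i=10
  ##... -> #   bit 24 = 1  t=0,i=4
  #.### -> .   bit 23 = 0  t=3,i=1
  #.##. -> #   bit 22 = 1  t=0,i=2
  #.#.# -> .   bit 21 = 0  t=1,i=2
  #.#.. -> #   bit 20 = 1  t=1,i=4
  #..## -> #   bit 19 = 1  t=0,i=11
  #..#. -> .   bit 18 = 0  t=0,i=22
  #...# -> .   bit 17 = 0  t=0,i=5
  #.... -> .   bit 16 = 0  t=1,i=20
  .#### -> .   bit 15 = 0  t=0,i=13
  .###. -> .   bit 14 = 0  t=0,i=8
  .##.# -> .   bit 13 = 0  t=1,i=12
  .##.. -> .   bit 12 = 0  t=0,i=3
  .#.## -> .   bit 11 = 0  t=0,i=1
  .#.#. -> #   bit 10 = 1  t=1,i=1
  .#..# -> .   bit 9 = 0  t=1,i=5
  .#... -> .   bit 8 = 0  t=1,i=8
  ..### -> #   bit 7 = 1  t=0,i=7
  ..##. -> .   bit 6 = 0  t=0,i=19
  ..#.# -> #   bit 5 = 1  t=0,i=0
  ..#.. -> #   bit 4 = 1  t=1,i=7
  ...## -> .   bit 3 = 0  t=0,i=6
  ...#. -> #   bit 2 = 1  t=1,i=17
  ....# -> .   bit 1 = 0  t=1,i=21
  ..... -> #   bit 0 = 1  t=2,i=10
  bits 10101101010110000000010010110101 = 2908226741

2908226741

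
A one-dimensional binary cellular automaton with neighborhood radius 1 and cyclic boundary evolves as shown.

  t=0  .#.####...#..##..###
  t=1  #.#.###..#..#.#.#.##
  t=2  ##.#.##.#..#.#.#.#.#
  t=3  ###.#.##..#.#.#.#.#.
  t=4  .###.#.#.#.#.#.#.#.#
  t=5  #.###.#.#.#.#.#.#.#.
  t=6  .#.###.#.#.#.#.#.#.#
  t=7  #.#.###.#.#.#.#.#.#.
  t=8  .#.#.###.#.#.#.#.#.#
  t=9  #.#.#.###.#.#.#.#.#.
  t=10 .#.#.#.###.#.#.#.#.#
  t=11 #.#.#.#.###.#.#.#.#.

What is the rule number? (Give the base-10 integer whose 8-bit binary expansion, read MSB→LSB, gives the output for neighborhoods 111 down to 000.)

226

  nb ###: next=#  (t=0,i=4, bit7=1)
  nb ##.: next=#  (t=0,i=6, bit6=1)
  nb #.#: next=#  (t=0,i=0, bit5=1)
  nb #..: next=.  (t=0,i=7, bit4=0)
  nb .##: next=.  (t=0,i=3, bit3=0)
  nb .#.: next=.  (t=0,i=1, bit2=0)
  nb ..#: next=#  (t=0,i=9, bit1=1)
  nb ...: next=.  (t=0,i=8, bit0=0)
  bits 11100010 = 226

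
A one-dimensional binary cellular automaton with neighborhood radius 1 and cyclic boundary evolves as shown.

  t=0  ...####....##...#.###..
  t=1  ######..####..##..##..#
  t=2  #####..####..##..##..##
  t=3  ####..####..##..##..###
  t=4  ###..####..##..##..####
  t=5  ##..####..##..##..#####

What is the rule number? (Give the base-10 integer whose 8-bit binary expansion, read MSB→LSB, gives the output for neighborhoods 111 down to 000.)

139

  [7] ### => #  t=0,i=4
  [6] ##. => .  t=0,i=6
  [5] #.# => .  t=0,i=17
  [4] #.. => .  t=0,i=7
  [3] .## => #  t=0,i=3
  [2] .#. => .  t=0,i=16
  [1] ..# => #  t=0,i=2
  [0] ... => #  t=0,i=0
  bits 10001011 = 139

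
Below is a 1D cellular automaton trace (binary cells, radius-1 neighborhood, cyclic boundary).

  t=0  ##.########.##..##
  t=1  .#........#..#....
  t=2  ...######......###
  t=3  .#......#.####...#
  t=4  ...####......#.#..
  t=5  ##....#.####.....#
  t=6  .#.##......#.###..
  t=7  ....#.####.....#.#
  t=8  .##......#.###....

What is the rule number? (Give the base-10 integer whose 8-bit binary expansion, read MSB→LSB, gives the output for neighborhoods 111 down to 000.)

  ###|.  b7=0 t=0,i=0
  ##.|#  b6=1 t=0,i=1
  #.#|.  b5=0 t=0,i=2
  #..|.  b4=0 t=0,i=14
  .##|.  b3=0 t=0,i=3
  .#.|.  b2=0 t=1,i=1
  ..#|.  b1=0 t=0,i=15
  ...|#  b0=1 t=1,i=3
  bits 01000001 = 65

65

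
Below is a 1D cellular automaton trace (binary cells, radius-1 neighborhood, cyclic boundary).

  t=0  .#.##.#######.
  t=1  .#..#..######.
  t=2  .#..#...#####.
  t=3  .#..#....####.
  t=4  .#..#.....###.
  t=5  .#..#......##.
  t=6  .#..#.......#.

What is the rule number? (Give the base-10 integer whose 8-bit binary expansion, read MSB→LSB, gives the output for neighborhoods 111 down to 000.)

  nb ###: next=#  (t=0,i=7, bit7=1)
  nb ##.: next=#  (t=0,i=4, bit6=1)
  nb #.#: next=.  (t=0,i=2, bit5=0)
  nb #..: next=.  (t=0,i=13, bit4=0)
  nb .##: next=.  (t=0,i=3, bit3=0)
  nb .#.: next=#  (t=0,i=1, bit2=1)
  nb ..#: next=.  (t=0,i=0, bit1=0)
  nb ...: next=.  (t=2,i=6, bit0=0)
  bits 11000100 = 196

196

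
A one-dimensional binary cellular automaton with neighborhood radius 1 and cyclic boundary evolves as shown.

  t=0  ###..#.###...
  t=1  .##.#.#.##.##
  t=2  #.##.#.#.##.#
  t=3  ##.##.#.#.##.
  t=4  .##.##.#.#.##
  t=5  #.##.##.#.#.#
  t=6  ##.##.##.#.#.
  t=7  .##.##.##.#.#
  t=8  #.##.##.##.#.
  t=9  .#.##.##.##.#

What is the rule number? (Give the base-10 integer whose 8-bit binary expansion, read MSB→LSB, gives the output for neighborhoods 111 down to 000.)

  nb ###: next=#  (t=0,i=1, bit7=1)
  nb ##.: next=#  (t=0,i=2, bit6=1)
  nb #.#: next=#  (t=0,i=6, bit5=1)
  nb #..: next=.  (t=0,i=3, bit4=0)
  nb .##: next=.  (t=0,i=0, bit3=0)
  nb .#.: next=.  (t=0,i=5, bit2=0)
  nb ..#: next=#  (t=0,i=4, bit1=1)
  nb ...: next=#  (t=0,i=11, bit0=1)
  bits 11100011 = 227

227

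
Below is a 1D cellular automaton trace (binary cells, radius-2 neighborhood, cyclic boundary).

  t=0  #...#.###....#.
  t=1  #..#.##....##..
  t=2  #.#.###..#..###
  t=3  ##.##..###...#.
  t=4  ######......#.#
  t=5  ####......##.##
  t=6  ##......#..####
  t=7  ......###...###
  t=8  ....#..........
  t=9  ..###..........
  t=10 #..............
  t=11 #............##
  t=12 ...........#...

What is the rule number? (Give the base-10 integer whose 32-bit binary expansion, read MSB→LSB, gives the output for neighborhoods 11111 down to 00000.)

  nb #####: next=#  (t=4,i=1, bit31=1)
  nb ####.: next=.  (t=2,i=14, bit30=0)
  nb ###.#: next=#  (t=2,i=0, bit29=1)
  nb ###..: next=.  (t=0,i=8, bit28=0)
  nb ##.##: next=#  (t=3,i=2, bit27=1)
  nb ##.#.: next=#  (t=2,i=1, bit26=1)
  nb ##..#: next=#  (t=1,i=13, bit25=1)
  nb ##...: next=.  (t=0,i=9, bit24=0)
  nb #.###: next=#  (t=0,i=6, bit23=1)
  nb #.##.: next=#  (t=1,i=5, bit22=1)
  nb #.#.#: next=.  (t=2,i=2, bit21=0)
  nb #.#..: next=#  (t=0,i=0, bit20=1)
  nb #..##: next=.  (t=2,i=11, bit19=0)
  nb #..#.: next=#  (t=1,i=2, bit18=1)
  nb #...#: next=.  (t=0,i=2, bit17=0)
  nb #....: next=.  (t=0,i=10, bit16=0)
  nb .####: next=#  (t=2,i=13, bit15=1)
  nb .###.: next=.  (t=0,i=7, bit14=0)
  nb .##.#: next=#  (t=3,i=1, bit13=1)
  nb .##..: next=#  (t=1,i=6, bit12=1)
  nb .#.##: next=#  (t=0,i=5, bit11=1)
  nb .#.#.: next=.  (t=0,i=14, bit10=0)
  nb .#..#: next=.  (t=1,i=1, bit9=0)
  nb .#...: next=.  (t=0,i=1, bit8=0)
  nb ..###: next=.  (t=2,i=12, bit7=0)
  nb ..##.: next=.  (t=1,i=11, bit6=0)
  nb ..#.#: next=.  (t=0,i=4, bit5=0)
  nb ..#..: next=#  (t=1,i=0, bit4=1)
  nb ...##: next=.  (t=1,i=10, bit3=0)
  nb ...#.: next=#  (t=0,i=3, bit2=1)
  nb ....#: next=#  (t=0,i=11, bit1=1)
  nb .....: next=.  (t=4,i=8, bit0=0)
  bits 10101110110101001011100000010110 = 2933176342

2933176342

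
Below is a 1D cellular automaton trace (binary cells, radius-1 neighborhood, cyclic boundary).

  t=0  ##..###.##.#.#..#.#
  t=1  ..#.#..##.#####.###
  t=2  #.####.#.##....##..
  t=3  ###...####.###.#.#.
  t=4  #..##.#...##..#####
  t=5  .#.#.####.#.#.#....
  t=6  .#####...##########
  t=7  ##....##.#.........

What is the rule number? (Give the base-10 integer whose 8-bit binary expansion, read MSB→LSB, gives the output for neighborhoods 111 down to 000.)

61

  nb ###: next=.  (t=0,i=0, bit7=0)
  nb ##.: next=.  (t=0,i=1, bit6=0)
  nb #.#: next=#  (t=0,i=7, bit5=1)
  nb #..: next=#  (t=0,i=2, bit4=1)
  nb .##: next=#  (t=0,i=4, bit3=1)
  nb .#.: next=#  (t=0,i=11, bit2=1)
  nb ..#: next=.  (t=0,i=3, bit1=0)
  nb ...: next=#  (t=2,i=12, bit0=1)
  bits 00111101 = 61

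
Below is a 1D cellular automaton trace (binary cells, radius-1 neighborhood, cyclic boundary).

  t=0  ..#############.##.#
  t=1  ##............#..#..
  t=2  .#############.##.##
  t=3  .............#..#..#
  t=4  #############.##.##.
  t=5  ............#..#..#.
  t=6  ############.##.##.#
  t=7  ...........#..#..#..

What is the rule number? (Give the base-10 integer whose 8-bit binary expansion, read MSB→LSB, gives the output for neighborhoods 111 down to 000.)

83

  nb ###: next=.  (t=0,i=3, bit7=0)
  nb ##.: next=#  (t=0,i=14, bit6=1)
  nb #.#: next=.  (t=0,i=15, bit5=0)
  nb #..: next=#  (t=0,i=0, bit4=1)
  nb .##: next=.  (t=0,i=2, bit3=0)
  nb .#.: next=.  (t=0,i=19, bit2=0)
  nb ..#: next=#  (t=0,i=1, bit1=1)
  nb ...: next=#  (t=1,i=3, bit0=1)
  bits 01010011 = 83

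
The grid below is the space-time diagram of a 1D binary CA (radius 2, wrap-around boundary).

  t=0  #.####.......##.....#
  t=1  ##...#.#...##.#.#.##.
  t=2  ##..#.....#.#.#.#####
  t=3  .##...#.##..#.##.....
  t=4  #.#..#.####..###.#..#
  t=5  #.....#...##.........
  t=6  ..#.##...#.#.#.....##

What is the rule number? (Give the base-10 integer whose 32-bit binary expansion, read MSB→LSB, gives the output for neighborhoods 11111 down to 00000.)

  nb #####: next=.  (t=2,i=18, bit31=0)
  nb ####.: next=.  (t=0,i=4, bit30=0)
  nb ###.#: next=.  (t=4,i=15, bit29=0)
  nb ###..: next=#  (t=0,i=5, bit28=1)
  nb ##.##: next=#  (t=0,i=1, bit27=1)
  nb ##.#.: next=.  (t=1,i=13, bit26=0)
  nb ##..#: next=#  (t=2,i=2, bit25=1)
  nb ##...: next=.  (t=0,i=6, bit24=0)
  nb #.###: next=.  (t=0,i=2, bit23=0)
  nb #.##.: next=#  (t=1,i=0, bit22=1)
  nb #.#.#: next=#  (t=1,i=14, bit21=1)
  nb #.#..: next=.  (t=1,i=7, bit20=0)
  nb #..##: next=.  (t=4,i=12, bit19=0)
  nb #..#.: next=.  (t=2,i=3, bit18=0)
  nb #...#: next=.  (t=1,i=3, bit17=0)
  nb #....: next=#  (t=0,i=7, bit16=1)
  nb .####: next=.  (t=0,i=3, bit15=0)
  nb .###.: next=.  (t=4,i=14, bit14=0)
  nb .##.#: next=#  (t=0,i=0, bit13=1)
  nb .##..: next=#  (t=0,i=14, bit12=1)
  nb .#.##: next=#  (t=1,i=17, bit11=1)
  nb .#.#.: next=.  (t=1,i=6, bit10=0)
  nb .#..#: next=.  (t=4,i=3, bit9=0)
  nb .#...: next=.  (t=1,i=8, bit8=0)
  nb ..###: next=.  (t=4,i=13, bit7=0)
  nb ..##.: next=.  (t=0,i=13, bit6=0)
  nb ..#.#: next=.  (t=1,i=5, bit5=0)
  nb ..#..: next=.  (t=2,i=4, bit4=0)
  nb ...##: next=#  (t=0,i=12, bit3=1)
  nb ...#.: next=#  (t=1,i=4, bit2=1)
  nb ....#: next=#  (t=0,i=11, bit1=1)
  nb .....: next=.  (t=0,i=8, bit0=0)
  bits 00011010011000010011100000001110 = 442578958

442578958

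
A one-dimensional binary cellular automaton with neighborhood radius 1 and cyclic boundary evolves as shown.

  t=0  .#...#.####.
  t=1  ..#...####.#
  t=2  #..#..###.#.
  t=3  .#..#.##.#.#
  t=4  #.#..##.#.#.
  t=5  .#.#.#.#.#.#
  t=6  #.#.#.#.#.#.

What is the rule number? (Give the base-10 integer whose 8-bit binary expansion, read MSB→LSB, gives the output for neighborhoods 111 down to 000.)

  [7] ### => #  t=0,i=8
  [6] ##. => .  t=0,i=10
  [5] #.# => #  t=0,i=6
  [4] #.. => #  t=0,i=2
  [3] .## => #  t=0,i=7
  [2] .#. => .  t=0,i=1
  [1] ..# => .  t=0,i=0
  [0] ... => .  t=0,i=3
  bits 10111000 = 184

184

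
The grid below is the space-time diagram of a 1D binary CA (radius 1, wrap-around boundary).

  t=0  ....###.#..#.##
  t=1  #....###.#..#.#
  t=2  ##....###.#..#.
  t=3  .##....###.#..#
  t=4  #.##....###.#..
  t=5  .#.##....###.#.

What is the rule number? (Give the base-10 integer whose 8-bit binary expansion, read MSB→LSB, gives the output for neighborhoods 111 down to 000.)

240

  [7] ### => #  t=0,i=5
  [6] ##. => #  t=0,i=6
  [5] #.# => #  t=0,i=7
  [4] #.. => #  t=0,i=0
  [3] .## => .  t=0,i=4
  [2] .#. => .  t=0,i=8
  [1] ..# => .  t=0,i=3
  [0] ... => .  t=0,i=1
  bits 11110000 = 240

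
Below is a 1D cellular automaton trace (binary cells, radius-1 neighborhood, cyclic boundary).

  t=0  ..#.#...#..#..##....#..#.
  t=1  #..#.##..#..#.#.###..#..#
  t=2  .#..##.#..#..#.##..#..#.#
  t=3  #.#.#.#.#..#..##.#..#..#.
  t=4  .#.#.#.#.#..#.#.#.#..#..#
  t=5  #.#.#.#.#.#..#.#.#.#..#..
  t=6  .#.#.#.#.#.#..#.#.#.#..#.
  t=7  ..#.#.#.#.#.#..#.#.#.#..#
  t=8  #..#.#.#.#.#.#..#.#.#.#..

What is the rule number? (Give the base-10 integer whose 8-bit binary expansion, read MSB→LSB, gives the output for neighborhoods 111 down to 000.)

57

  ### -> .   bit 7 = 0  t=1,i=17
  ##. -> .   bit 6 = 0  t=0,i=15
  #.# -> #   bit 5 = 1  t=0,i=3
  #.. -> #   bit 4 = 1  t=0,i=5
  .## -> #   bit 3 = 1  t=0,i=14
  .#. -> .   bit 2 = 0  t=0,i=2
  ..# -> .   bit 1 = 0  t=0,i=1
  ... -> #   bit 0 = 1  t=0,i=0
  bits 00111001 = 57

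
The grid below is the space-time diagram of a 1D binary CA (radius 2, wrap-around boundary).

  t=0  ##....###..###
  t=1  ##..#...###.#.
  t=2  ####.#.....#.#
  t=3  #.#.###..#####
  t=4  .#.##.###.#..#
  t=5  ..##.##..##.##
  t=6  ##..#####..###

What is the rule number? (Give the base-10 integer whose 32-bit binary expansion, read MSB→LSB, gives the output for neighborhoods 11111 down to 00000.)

  ##### -> .   bit 31 = 0  t=0,i=13
  ####. -> #   bit 30 = 1  t=0,i=0
  ###.# -> .   bit 29 = 0  t=1,i=10
  ###.. -> #   bit 28 = 1  t=0,i=1
  ##.## -> #   bit 27 = 1  t=4,i=5
  ##.#. -> #   bit 26 = 1  t=1,i=11
  ##..# -> #   bit 25 = 1  t=0,i=9
  ##... -> .   bit 24 = 0  t=0,i=2
  #.### -> #   bit 23 = 1  t=2,i=13
  #.##. -> #   bit 22 = 1  t=1,i=0
  #.#.# -> .   bit 21 = 0  t=1,i=12
  #.#.. -> #   bit 20 = 1  t=2,i=5
  #..## -> #   bit 19 = 1  t=0,i=10
  #..#. -> #   bit 18 = 1  t=1,i=3
  #...# -> .   bit 17 = 0  t=1,i=6
  #.... -> .   bit 16 = 0  t=0,i=3
  .#### -> #   bit 15 = 1  t=0,i=12
  .###. -> .   bit 14 = 0  t=0,i=7
  .##.# -> .   bit 13 = 0  t=4,i=4
  .##.. -> #   bit 12 = 1  t=1,i=1
  .#.## -> #   bit 11 = 1  t=1,i=13
  .#.#. -> .   bit 10 = 0  t=4,i=0
  .#..# -> .   bit 9 = 0  t=4,i=11
  .#... -> #   bit 8 = 1  t=1,i=5
  ..### -> .   bit 7 = 0  t=0,i=6
  ..##. -> .   bit 6 = 0  t=5,i=2
  ..#.# -> #   bit 5 = 1  t=2,i=11
  ..#.. -> .   bit 4 = 0  t=1,i=4
  ...## -> .   bit 3 = 0  t=0,i=5
  ...#. -> #   bit 2 = 1  t=2,i=10
  ....# -> #   bit 1 = 1  t=0,i=4
  ..... -> .   bit 0 = 0  t=2,i=8
  bits 01011110110111001001100100100110 = 1591515430

1591515430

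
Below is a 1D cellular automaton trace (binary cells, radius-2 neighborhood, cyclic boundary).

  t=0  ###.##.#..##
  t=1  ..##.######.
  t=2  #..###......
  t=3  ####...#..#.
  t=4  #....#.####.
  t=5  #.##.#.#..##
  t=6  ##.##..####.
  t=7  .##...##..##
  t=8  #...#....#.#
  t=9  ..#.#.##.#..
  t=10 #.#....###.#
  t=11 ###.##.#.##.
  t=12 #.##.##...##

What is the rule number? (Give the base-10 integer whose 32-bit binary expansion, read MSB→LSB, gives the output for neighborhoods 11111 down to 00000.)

  #####|.  b31=0 t=0,i=0
  ####.|.  b30=0 t=0,i=1
  ###.#|#  b29=1 t=0,i=2
  ###..|.  b28=0 t=1,i=10
  ##.##|#  b27=1 t=0,i=3
  ##.#.|#  b26=1 t=0,i=6
  ##..#|.  b25=0 t=6,i=5
  ##...|.  b24=0 t=1,i=11
  #.###|#  b23=1 t=1,i=5
  #.##.|.  b22=0 t=0,i=4
  #.#.#|.  b21=0 t=5,i=5
  #.#..|#  b20=1 t=0,i=7
  #..##|#  b19=1 t=0,i=9
  #..#.|#  b18=1 t=3,i=9
  #...#|#  b17=1 t=1,i=0
  #....|#  b16=1 t=2,i=7
  .####|.  b15=0 t=0,i=11
  .###.|.  b14=0 t=2,i=4
  .##.#|#  b13=1 t=0,i=5
  .##..|.  b12=0 t=6,i=4
  .#.##|.  b11=0 t=3,i=11
  .#.#.|.  b10=0 t=5,i=6
  .#..#|#  b9=1 t=0,i=8
  .#...|.  b8=0 t=4,i=1
  ..###|#  b7=1 t=0,i=10
  ..##.|.  b6=0 t=1,i=2
  ..#.#|#  b5=1 t=3,i=10
  ..#..|#  b4=1 t=2,i=0
  ...##|.  b3=0 t=1,i=1
  ...#.|.  b2=0 t=2,i=11
  ....#|#  b1=1 t=2,i=10
  .....|.  b0=0 t=2,i=8
  bits 00101100100111110010001010110010 = 748626610

748626610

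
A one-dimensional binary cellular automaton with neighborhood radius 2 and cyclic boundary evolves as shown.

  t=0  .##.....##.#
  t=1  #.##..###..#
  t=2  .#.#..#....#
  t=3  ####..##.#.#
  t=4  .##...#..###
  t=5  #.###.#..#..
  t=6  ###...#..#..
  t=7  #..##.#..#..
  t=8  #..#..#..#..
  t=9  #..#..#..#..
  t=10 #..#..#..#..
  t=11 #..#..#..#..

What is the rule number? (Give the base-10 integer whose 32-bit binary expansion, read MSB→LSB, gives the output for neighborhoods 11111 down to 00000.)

  #####|#  b31=1 t=3,i=1
  ####.|#  b30=1 t=3,i=2
  ###.#|.  b29=0 t=4,i=11
  ###..|.  b28=0 t=1,i=8
  ##.##|#  b27=1 t=1,i=1
  ##.#.|.  b26=0 t=0,i=10
  ##..#|.  b25=0 t=1,i=4
  ##...|#  b24=1 t=0,i=3
  #.###|#  b23=1 t=3,i=11
  #.##.|.  b22=0 t=0,i=1
  #.#.#|#  b21=1 t=0,i=11
  #.#..|#  b20=1 t=2,i=3
  #..##|.  b19=0 t=1,i=5
  #..#.|.  b18=0 t=2,i=5
  #...#|#  b17=1 t=4,i=4
  #....|.  b16=0 t=0,i=4
  .####|.  b15=0 t=3,i=0
  .###.|.  b14=0 t=1,i=7
  .##.#|.  b13=0 t=0,i=9
  .##..|#  b12=1 t=0,i=2
  .#.##|#  b11=1 t=0,i=0
  .#.#.|#  b10=1 t=2,i=0
  .#..#|.  b9=0 t=2,i=4
  .#...|#  b8=1 t=2,i=7
  ..###|#  b7=1 t=1,i=6
  ..##.|#  b6=1 t=0,i=8
  ..#.#|#  b5=1 t=2,i=11
  ..#..|#  b4=1 t=2,i=6
  ...##|#  b3=1 t=0,i=7
  ...#.|.  b2=0 t=2,i=10
  ....#|#  b1=1 t=0,i=6
  .....|.  b0=0 t=0,i=5
  bits 11001001101100100001110111111010 = 3383893498

3383893498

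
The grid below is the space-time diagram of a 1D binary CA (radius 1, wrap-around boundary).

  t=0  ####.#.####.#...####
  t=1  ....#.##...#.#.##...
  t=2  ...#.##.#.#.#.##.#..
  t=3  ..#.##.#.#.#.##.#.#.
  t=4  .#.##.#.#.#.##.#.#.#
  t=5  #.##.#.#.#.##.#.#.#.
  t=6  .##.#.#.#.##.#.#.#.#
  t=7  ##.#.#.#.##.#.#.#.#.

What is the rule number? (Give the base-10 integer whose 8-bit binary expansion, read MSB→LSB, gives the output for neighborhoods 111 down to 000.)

  [7] ### => .  t=0,i=0
  [6] ##. => .  t=0,i=3
  [5] #.# => #  t=0,i=4
  [4] #.. => #  t=0,i=13
  [3] .## => #  t=0,i=7
  [2] .#. => .  t=0,i=5
  [1] ..# => #  t=0,i=15
  [0] ... => .  t=0,i=14
  bits 00111010 = 58

58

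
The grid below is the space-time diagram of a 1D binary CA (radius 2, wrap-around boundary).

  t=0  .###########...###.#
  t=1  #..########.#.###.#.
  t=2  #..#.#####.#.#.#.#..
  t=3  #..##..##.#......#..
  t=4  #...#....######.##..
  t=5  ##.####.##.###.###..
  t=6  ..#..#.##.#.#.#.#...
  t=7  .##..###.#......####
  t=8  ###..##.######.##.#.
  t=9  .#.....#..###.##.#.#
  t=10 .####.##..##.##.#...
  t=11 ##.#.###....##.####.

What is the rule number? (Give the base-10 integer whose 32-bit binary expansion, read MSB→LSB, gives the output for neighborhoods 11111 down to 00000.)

  nb #####: next=#  (t=0,i=3, bit31=1)
  nb ####.: next=#  (t=0,i=10, bit30=1)
  nb ###.#: next=.  (t=0,i=17, bit29=0)
  nb ###..: next=.  (t=0,i=11, bit28=0)
  nb ##.##: next=#  (t=4,i=15, bit27=1)
  nb ##.#.: next=#  (t=0,i=18, bit26=1)
  nb ##..#: next=.  (t=3,i=5, bit25=0)
  nb ##...: next=#  (t=0,i=12, bit24=1)
  nb #.###: next=.  (t=0,i=1, bit23=0)
  nb #.##.: next=#  (t=4,i=16, bit22=1)
  nb #.#.#: next=.  (t=0,i=19, bit21=0)
  nb #.#..: next=#  (t=1,i=0, bit20=1)
  nb #..##: next=.  (t=1,i=2, bit19=0)
  nb #..#.: next=.  (t=2,i=2, bit18=0)
  nb #...#: next=.  (t=0,i=13, bit17=0)
  nb #....: next=#  (t=3,i=12, bit16=1)
  nb .####: next=.  (t=0,i=2, bit15=0)
  nb .###.: next=#  (t=0,i=16, bit14=1)
  nb .##.#: next=.  (t=3,i=8, bit13=0)
  nb .##..: next=#  (t=3,i=4, bit12=1)
  nb .#.##: next=#  (t=0,i=0, bit11=1)
  nb .#.#.: next=.  (t=1,i=19, bit10=0)
  nb .#..#: next=.  (t=1,i=1, bit9=0)
  nb .#...: next=#  (t=3,i=11, bit8=1)
  nb ..###: next=#  (t=0,i=15, bit7=1)
  nb ..##.: next=.  (t=3,i=3, bit6=0)
  nb ..#.#: next=#  (t=2,i=3, bit5=1)
  nb ..#..: next=#  (t=2,i=0, bit4=1)
  nb ...##: next=#  (t=0,i=14, bit3=1)
  nb ...#.: next=#  (t=3,i=16, bit2=1)
  nb ....#: next=.  (t=3,i=15, bit1=0)
  nb .....: next=#  (t=3,i=13, bit0=1)
  bits 11001101010100010101100110111101 = 3444660669

3444660669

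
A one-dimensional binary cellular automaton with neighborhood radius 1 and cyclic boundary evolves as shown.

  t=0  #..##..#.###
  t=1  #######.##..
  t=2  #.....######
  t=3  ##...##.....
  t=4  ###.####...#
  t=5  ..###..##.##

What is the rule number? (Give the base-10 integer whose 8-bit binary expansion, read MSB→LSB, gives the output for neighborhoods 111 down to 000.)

122

  ### -> .   bit 7 = 0  t=0,i=10
  ##. -> #   bit 6 = 1  t=0,i=0
  #.# -> #   bit 5 = 1  t=0,i=8
  #.. -> #   bit 4 = 1  t=0,i=1
  .## -> #   bit 3 = 1  t=0,i=3
  .#. -> .   bit 2 = 0  t=0,i=7
  ..# -> #   bit 1 = 1  t=0,i=2
  ... -> .   bit 0 = 0  t=2,i=2
  bits 01111010 = 122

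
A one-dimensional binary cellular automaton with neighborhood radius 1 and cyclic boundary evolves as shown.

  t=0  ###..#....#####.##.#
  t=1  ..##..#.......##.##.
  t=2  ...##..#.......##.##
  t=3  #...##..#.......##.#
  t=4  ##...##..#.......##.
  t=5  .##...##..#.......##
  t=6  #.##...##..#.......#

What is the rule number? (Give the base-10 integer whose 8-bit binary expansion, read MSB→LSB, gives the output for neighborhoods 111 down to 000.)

  ###|.  b7=0 t=0,i=0
  ##.|#  b6=1 t=0,i=2
  #.#|#  b5=1 t=0,i=15
  #..|#  b4=1 t=0,i=3
  .##|.  b3=0 t=0,i=10
  .#.|.  b2=0 t=0,i=5
  ..#|.  b1=0 t=0,i=4
  ...|.  b0=0 t=0,i=7
  bits 01110000 = 112

112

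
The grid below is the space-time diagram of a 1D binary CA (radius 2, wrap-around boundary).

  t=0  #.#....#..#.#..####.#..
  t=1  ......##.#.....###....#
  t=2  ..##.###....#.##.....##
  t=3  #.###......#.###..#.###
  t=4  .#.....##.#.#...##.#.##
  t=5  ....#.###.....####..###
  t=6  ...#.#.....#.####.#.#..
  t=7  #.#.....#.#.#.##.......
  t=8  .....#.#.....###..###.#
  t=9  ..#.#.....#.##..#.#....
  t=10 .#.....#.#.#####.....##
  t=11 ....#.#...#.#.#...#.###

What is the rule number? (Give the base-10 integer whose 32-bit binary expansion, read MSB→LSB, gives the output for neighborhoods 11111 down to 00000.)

  #####|.  b31=0 t=10,i=13
  ####.|#  b30=1 t=0,i=17
  ###.#|.  b29=0 t=0,i=18
  ###..|.  b28=0 t=1,i=17
  ##.##|#  b27=1 t=2,i=4
  ##.#.|.  b26=0 t=0,i=19
  ##..#|#  b25=1 t=2,i=0
  ##...|.  b24=0 t=1,i=18
  #.###|.  b23=0 t=2,i=5
  #.##.|#  b22=1 t=2,i=14
  #.#.#|.  b21=0 t=4,i=10
  #.#..|.  b20=0 t=0,i=2
  #..##|.  b19=0 t=0,i=14
  #..#.|#  b18=1 t=0,i=9
  #...#|#  b17=1 t=4,i=14
  #....|.  b16=0 t=0,i=4
  .####|#  b15=1 t=0,i=16
  .###.|.  b14=0 t=1,i=16
  .##.#|#  b13=1 t=1,i=7
  .##..|#  b12=1 t=2,i=15
  .#.##|#  b11=1 t=2,i=13
  .#.#.|.  b10=0 t=0,i=1
  .#..#|.  b9=0 t=0,i=8
  .#...|.  b8=0 t=0,i=3
  ..###|#  b7=1 t=0,i=15
  ..##.|#  b6=1 t=1,i=6
  ..#.#|.  b5=0 t=0,i=0
  ..#..|#  b4=1 t=0,i=7
  ...##|#  b3=1 t=1,i=5
  ...#.|#  b2=1 t=0,i=6
  ....#|.  b1=0 t=0,i=5
  .....|#  b0=1 t=1,i=2
  bits 01001010010001101011100011011101 = 1246148829

1246148829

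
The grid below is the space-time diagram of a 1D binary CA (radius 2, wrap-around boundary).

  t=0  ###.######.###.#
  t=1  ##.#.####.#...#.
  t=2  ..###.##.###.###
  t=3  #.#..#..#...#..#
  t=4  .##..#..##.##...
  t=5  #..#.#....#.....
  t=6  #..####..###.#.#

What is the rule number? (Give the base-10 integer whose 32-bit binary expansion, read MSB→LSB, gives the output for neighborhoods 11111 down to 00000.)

  ##### -> #   bit 31 = 1  t=0,i=6
  ####. -> #   bit 30 = 1  t=0,i=1
  ###.# -> .   bit 29 = 0  t=0,i=2
  ###.. -> #   bit 28 = 1  t=2,i=15
  ##.## -> #   bit 27 = 1  t=0,i=3
  ##.#. -> #   bit 26 = 1  t=1,i=2
  ##..# -> #   bit 25 = 1  t=2,i=0
  ##... -> .   bit 24 = 0  t=4,i=13
  #.### -> .   bit 23 = 0  t=0,i=4
  #.##. -> .   bit 22 = 0  t=1,i=0
  #.#.# -> #   bit 21 = 1  t=1,i=3
  #.#.. -> #   bit 20 = 1  t=1,i=10
  #..## -> .   bit 19 = 0  t=2,i=1
  #..#. -> .   bit 18 = 0  t=3,i=4
  #...# -> .   bit 17 = 0  t=1,i=12
  #.... -> .   bit 16 = 0  t=4,i=14
  .#### -> #   bit 15 = 1  t=0,i=0
  .###. -> .   bit 14 = 0  t=0,i=12
  .##.# -> .   bit 13 = 0  t=1,i=1
  .##.. -> .   bit 12 = 0  t=4,i=2
  .#.## -> #   bit 11 = 1  t=1,i=4
  .#.#. -> #   bit 10 = 1  t=5,i=4
  .#..# -> .   bit 9 = 0  t=3,i=3
  .#... -> #   bit 8 = 1  t=1,i=11
  ..### -> #   bit 7 = 1  t=2,i=2
  ..##. -> .   bit 6 = 0  t=3,i=15
  ..#.# -> #   bit 5 = 1  t=1,i=14
  ..#.. -> #   bit 4 = 1  t=3,i=5
  ...## -> #   bit 3 = 1  t=4,i=0
  ...#. -> #   bit 2 = 1  t=1,i=13
  ....# -> .   bit 1 = 0  t=4,i=15
  ..... -> #   bit 0 = 1  t=5,i=13
  bits 11011110001100001000110110111101 = 3727723965

3727723965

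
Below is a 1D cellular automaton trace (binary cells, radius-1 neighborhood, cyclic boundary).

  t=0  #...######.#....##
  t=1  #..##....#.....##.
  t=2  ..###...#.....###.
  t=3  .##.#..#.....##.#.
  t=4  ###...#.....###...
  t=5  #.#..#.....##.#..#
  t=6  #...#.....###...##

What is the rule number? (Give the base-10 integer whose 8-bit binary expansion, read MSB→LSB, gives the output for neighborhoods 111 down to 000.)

  nb ###: next=.  (t=0,i=5, bit7=0)
  nb ##.: next=#  (t=0,i=0, bit6=1)
  nb #.#: next=.  (t=0,i=10, bit5=0)
  nb #..: next=.  (t=0,i=1, bit4=0)
  nb .##: next=#  (t=0,i=4, bit3=1)
  nb .#.: next=.  (t=0,i=11, bit2=0)
  nb ..#: next=#  (t=0,i=3, bit1=1)
  nb ...: next=.  (t=0,i=2, bit0=0)
  bits 01001010 = 74

74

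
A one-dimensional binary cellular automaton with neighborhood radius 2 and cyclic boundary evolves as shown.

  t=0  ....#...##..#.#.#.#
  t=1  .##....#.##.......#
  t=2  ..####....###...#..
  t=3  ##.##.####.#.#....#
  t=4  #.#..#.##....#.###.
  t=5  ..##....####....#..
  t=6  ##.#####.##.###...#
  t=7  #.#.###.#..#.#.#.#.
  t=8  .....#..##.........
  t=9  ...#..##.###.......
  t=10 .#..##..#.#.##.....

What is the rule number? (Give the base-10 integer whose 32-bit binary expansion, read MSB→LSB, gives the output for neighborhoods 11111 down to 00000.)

  #####|#  b31=1 t=6,i=5
  ####.|#  b30=1 t=2,i=4
  ###.#|.  b29=0 t=3,i=1
  ###..|.  b28=0 t=2,i=5
  ##.##|#  b27=1 t=3,i=2
  ##.#.|.  b26=0 t=3,i=10
  ##..#|#  b25=1 t=0,i=10
  ##...|#  b24=1 t=1,i=3
  #.###|.  b23=0 t=3,i=6
  #.##.|.  b22=0 t=1,i=1
  #.#.#|.  b21=0 t=0,i=14
  #.#..|#  b20=1 t=0,i=18
  #..##|#  b19=1 t=8,i=7
  #..#.|.  b18=0 t=0,i=11
  #...#|.  b17=0 t=0,i=6
  #....|#  b16=1 t=0,i=1
  .####|#  b15=1 t=2,i=3
  .###.|#  b14=1 t=2,i=11
  .##.#|.  b13=0 t=3,i=4
  .##..|#  b12=1 t=0,i=9
  .#.##|.  b11=0 t=1,i=0
  .#.#.|.  b10=0 t=0,i=13
  .#..#|#  b9=1 t=4,i=3
  .#...|.  b8=0 t=0,i=0
  ..###|.  b7=0 t=2,i=2
  ..##.|.  b6=0 t=0,i=8
  ..#.#|.  b5=0 t=0,i=12
  ..#..|.  b4=0 t=0,i=4
  ...##|#  b3=1 t=0,i=7
  ...#.|.  b2=0 t=0,i=3
  ....#|#  b1=1 t=0,i=2
  .....|.  b0=0 t=1,i=13
  bits 11001011000110011101001000001010 = 3407467018

3407467018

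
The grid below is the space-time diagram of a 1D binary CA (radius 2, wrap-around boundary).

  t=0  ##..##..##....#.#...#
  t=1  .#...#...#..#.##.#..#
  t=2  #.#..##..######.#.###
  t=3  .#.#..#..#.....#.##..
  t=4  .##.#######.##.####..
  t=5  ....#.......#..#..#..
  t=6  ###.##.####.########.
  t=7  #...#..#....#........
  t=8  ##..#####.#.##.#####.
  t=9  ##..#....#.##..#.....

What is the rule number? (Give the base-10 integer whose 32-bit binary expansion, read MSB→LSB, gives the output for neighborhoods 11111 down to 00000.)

  nb #####: next=.  (t=2,i=11, bit31=0)
  nb ####.: next=.  (t=2,i=13, bit30=0)
  nb ###.#: next=.  (t=2,i=0, bit29=0)
  nb ###..: next=#  (t=0,i=1, bit28=1)
  nb ##.##: next=.  (t=4,i=3, bit27=0)
  nb ##.#.: next=#  (t=1,i=16, bit26=1)
  nb ##..#: next=.  (t=0,i=2, bit25=0)
  nb ##...: next=.  (t=0,i=10, bit24=0)
  nb #.###: next=#  (t=2,i=18, bit23=1)
  nb #.##.: next=#  (t=1,i=14, bit22=1)
  nb #.#.#: next=.  (t=2,i=16, bit21=0)
  nb #.#..: next=.  (t=0,i=16, bit20=0)
  nb #..##: next=.  (t=0,i=3, bit19=0)
  nb #..#.: next=#  (t=1,i=11, bit18=1)
  nb #...#: next=.  (t=0,i=18, bit17=0)
  nb #....: next=.  (t=0,i=11, bit16=0)
  nb .####: next=.  (t=2,i=10, bit15=0)
  nb .###.: next=.  (t=0,i=0, bit14=0)
  nb .##.#: next=.  (t=1,i=15, bit13=0)
  nb .##..: next=#  (t=0,i=5, bit12=1)
  nb .#.##: next=#  (t=1,i=13, bit11=1)
  nb .#.#.: next=#  (t=0,i=15, bit10=1)
  nb .#..#: next=#  (t=1,i=10, bit9=1)
  nb .#...: next=#  (t=0,i=17, bit8=1)
  nb ..###: next=#  (t=0,i=20, bit7=1)
  nb ..##.: next=.  (t=0,i=4, bit6=0)
  nb ..#.#: next=#  (t=0,i=14, bit5=1)
  nb ..#..: next=#  (t=1,i=5, bit4=1)
  nb ...##: next=.  (t=0,i=19, bit3=0)
  nb ...#.: next=.  (t=0,i=13, bit2=0)
  nb ....#: next=#  (t=0,i=12, bit1=1)
  nb .....: next=#  (t=3,i=12, bit0=1)
  bits 00010100110001000001111110110011 = 348397491

348397491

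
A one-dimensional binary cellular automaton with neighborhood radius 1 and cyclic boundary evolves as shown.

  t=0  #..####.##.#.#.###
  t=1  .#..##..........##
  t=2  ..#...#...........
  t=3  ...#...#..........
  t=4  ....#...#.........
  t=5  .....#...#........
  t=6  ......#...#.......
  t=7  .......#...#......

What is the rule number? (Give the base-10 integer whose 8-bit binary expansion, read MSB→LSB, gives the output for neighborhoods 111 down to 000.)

144

  nb ###: next=#  (t=0,i=4, bit7=1)
  nb ##.: next=.  (t=0,i=0, bit6=0)
  nb #.#: next=.  (t=0,i=7, bit5=0)
  nb #..: next=#  (t=0,i=1, bit4=1)
  nb .##: next=.  (t=0,i=3, bit3=0)
  nb .#.: next=.  (t=0,i=11, bit2=0)
  nb ..#: next=.  (t=0,i=2, bit1=0)
  nb ...: next=.  (t=1,i=7, bit0=0)
  bits 10010000 = 144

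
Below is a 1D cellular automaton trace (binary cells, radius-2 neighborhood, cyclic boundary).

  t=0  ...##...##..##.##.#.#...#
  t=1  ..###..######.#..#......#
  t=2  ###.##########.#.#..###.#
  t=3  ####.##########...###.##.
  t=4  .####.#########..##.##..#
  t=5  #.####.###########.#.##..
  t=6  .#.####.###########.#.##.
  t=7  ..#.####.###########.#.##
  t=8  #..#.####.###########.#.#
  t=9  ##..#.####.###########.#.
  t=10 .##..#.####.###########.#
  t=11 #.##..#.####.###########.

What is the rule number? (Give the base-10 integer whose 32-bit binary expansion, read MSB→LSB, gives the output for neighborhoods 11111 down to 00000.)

  #####|#  b31=1 t=1,i=9
  ####.|#  b30=1 t=1,i=11
  ###.#|#  b29=1 t=1,i=12
  ###..|#  b28=1 t=1,i=4
  ##.##|#  b27=1 t=0,i=14
  ##.#.|#  b26=1 t=0,i=17
  ##..#|#  b25=1 t=0,i=10
  ##...|.  b24=0 t=0,i=5
  #.###|.  b23=0 t=2,i=4
  #.##.|.  b22=0 t=0,i=15
  #.#.#|.  b21=0 t=0,i=18
  #.#..|.  b20=0 t=0,i=20
  #..##|#  b19=1 t=0,i=11
  #..#.|.  b18=0 t=1,i=16
  #...#|.  b17=0 t=0,i=1
  #....|.  b16=0 t=1,i=19
  .####|#  b15=1 t=1,i=8
  .###.|.  b14=0 t=1,i=3
  .##.#|.  b13=0 t=0,i=13
  .##..|#  b12=1 t=0,i=4
  .#.##|#  b11=1 t=4,i=0
  .#.#.|.  b10=0 t=0,i=19
  .#..#|#  b9=1 t=1,i=0
  .#...|.  b8=0 t=0,i=0
  ..###|#  b7=1 t=1,i=2
  ..##.|#  b6=1 t=0,i=3
  ..#.#|.  b5=0 t=4,i=24
  ..#..|#  b4=1 t=0,i=24
  ...##|#  b3=1 t=0,i=2
  ...#.|.  b2=0 t=0,i=23
  ....#|#  b1=1 t=1,i=22
  .....|#  b0=1 t=1,i=20
  bits 11111110000010001001101011011011 = 4261976795

4261976795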